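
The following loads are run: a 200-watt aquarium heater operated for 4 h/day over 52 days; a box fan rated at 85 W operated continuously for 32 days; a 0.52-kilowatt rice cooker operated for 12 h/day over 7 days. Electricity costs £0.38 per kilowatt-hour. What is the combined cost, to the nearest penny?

aquarium heater: Runtime = 4 h/day × 52 days = 208 h
aquarium heater: 0.2 kW × 208 h = 41.6 kWh
box fan: Runtime = 24 h × 32 = 768 h
box fan: 0.085 kW × 768 h = 65.28 kWh
rice cooker: Runtime = 12 h/day × 7 days = 84 h
rice cooker: 0.52 kW × 84 h = 43.68 kWh
Total energy = 150.56 kWh
Cost = 150.56 × £0.38 = £57.21

£57.21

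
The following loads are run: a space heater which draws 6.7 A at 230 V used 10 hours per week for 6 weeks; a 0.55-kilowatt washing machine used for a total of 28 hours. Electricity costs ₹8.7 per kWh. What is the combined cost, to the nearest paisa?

space heater: Power = 6.7 A × 230 V = 1541 W = 1.541 kW
space heater: Runtime = 10 h/week × 6 weeks = 60 h
space heater: 1.541 kW × 60 h = 92.46 kWh
washing machine: 0.55 kW × 28 h = 15.4 kWh
Total energy = 107.86 kWh
Cost = 107.86 × ₹8.7 = ₹938.38

₹938.38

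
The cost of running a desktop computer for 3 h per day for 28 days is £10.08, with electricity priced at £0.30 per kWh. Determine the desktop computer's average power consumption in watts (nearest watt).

400 W

Energy = £10.08 ÷ £0.30/kWh = 33.6 kWh
Runtime = 3 h/day × 28 days = 84 h
Power = 33.6 kWh ÷ 84 h = 0.4 kW = 400 W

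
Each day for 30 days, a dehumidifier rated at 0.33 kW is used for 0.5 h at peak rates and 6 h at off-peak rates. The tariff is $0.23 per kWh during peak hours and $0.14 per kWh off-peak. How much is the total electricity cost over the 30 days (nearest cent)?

$9.45

Peak energy = 0.33 kW × 0.5 h × 30 = 4.95 kWh
Off-peak energy = 0.33 kW × 6 h × 30 = 59.4 kWh
Cost = 4.95 × $0.23 + 59.4 × $0.14 = $1.1385 + $8.316 = $9.45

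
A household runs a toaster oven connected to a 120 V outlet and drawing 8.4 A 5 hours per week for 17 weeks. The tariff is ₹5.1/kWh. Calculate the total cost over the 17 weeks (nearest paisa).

₹436.97

Power = 8.4 A × 120 V = 1008 W = 1.008 kW
Runtime = 5 h/week × 17 weeks = 85 h
Energy = 1.008 kW × 85 h = 85.68 kWh
Cost = 85.68 kWh × ₹5.1/kWh = ₹436.97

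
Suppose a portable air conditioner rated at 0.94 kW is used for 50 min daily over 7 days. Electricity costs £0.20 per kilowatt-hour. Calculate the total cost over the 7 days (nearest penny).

£1.10

Runtime = 50 min × 7 = 350 min = 5.833333… h
Energy = 0.94 kW × 5.833333… h = 5.483333… kWh
Cost = 5.483333… kWh × £0.20/kWh = £1.10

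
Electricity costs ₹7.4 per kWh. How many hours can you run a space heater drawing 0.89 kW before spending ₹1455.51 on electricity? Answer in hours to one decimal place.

221.0 h

Energy available = ₹1455.51 ÷ ₹7.4/kWh = 196.6905 kWh
Hours = 196.6905 kWh ÷ 0.89 kW = 221.0 h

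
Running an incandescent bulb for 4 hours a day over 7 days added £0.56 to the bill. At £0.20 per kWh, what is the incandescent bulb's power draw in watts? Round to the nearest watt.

Energy = £0.56 ÷ £0.20/kWh = 2.8 kWh
Runtime = 4 h/day × 7 days = 28 h
Power = 2.8 kWh ÷ 28 h = 0.1 kW = 100 W

100 W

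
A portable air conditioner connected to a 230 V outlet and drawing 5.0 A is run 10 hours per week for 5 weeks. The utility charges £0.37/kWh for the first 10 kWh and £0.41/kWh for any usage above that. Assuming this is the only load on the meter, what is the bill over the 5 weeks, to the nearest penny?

Power = 5.0 A × 230 V = 1150 W = 1.15 kW
Runtime = 10 h/week × 5 weeks = 50 h
Energy = 1.15 kW × 50 h = 57.5 kWh
Tier 1 (0–10 kWh): 10 × £0.37 = £3.7
Above 10 kWh: 47.5 × £0.41 = £19.475
Bill = £23.18

£23.18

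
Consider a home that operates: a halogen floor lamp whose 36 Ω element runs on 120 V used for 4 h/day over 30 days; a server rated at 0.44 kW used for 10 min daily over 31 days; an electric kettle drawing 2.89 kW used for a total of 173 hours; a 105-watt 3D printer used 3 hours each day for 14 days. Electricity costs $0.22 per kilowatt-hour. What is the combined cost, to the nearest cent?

halogen floor lamp: Power = V²/R = 120²/36 = 400 W = 0.4 kW
halogen floor lamp: Runtime = 4 h/day × 30 days = 120 h
halogen floor lamp: 0.4 kW × 120 h = 48 kWh
server: Runtime = 10 min × 31 = 310 min = 5.166666… h
server: 0.44 kW × 5.166666… h = 2.273333… kWh
electric kettle: 2.89 kW × 173 h = 499.97 kWh
3D printer: Runtime = 3 h/day × 14 days = 42 h
3D printer: 0.105 kW × 42 h = 4.41 kWh
Total energy = 554.653333… kWh
Cost = 554.653333… × $0.22 = $122.02

$122.02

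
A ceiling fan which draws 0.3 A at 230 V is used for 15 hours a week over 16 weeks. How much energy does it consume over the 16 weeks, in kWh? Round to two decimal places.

16.56 kWh

Power = 0.3 A × 230 V = 69 W = 0.069 kW
Runtime = 15 h/week × 16 weeks = 240 h
Energy = 0.069 kW × 240 h = 16.56 kWh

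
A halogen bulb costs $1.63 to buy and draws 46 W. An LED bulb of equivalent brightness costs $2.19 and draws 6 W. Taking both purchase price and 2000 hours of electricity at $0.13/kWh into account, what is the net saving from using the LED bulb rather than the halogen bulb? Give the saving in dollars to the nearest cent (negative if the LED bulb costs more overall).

halogen bulb: $1.63 + (46/1000) kW × 2000 h × $0.13 = $1.63 + $11.96 = $13.59
LED bulb: $2.19 + (6/1000) kW × 2000 h × $0.13 = $2.19 + $1.56 = $3.75
Saving = $13.59 − $3.75 = $9.84

$9.84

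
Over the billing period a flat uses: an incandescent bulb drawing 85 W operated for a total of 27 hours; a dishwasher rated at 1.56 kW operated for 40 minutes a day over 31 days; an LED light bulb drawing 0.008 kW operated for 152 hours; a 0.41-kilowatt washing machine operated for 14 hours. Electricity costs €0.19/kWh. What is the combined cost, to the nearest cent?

incandescent bulb: 0.085 kW × 27 h = 2.295 kWh
dishwasher: Runtime = 40 min × 31 = 1240 min = 20.666666… h
dishwasher: 1.56 kW × 20.666666… h = 32.24 kWh
LED light bulb: 0.008 kW × 152 h = 1.216 kWh
washing machine: 0.41 kW × 14 h = 5.74 kWh
Total energy = 41.491 kWh
Cost = 41.491 × €0.19 = €7.88

€7.88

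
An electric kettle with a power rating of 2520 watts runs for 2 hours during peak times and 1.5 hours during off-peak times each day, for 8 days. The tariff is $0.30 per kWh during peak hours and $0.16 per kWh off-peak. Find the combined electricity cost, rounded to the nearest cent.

Peak energy = 2.52 kW × 2 h × 8 = 40.32 kWh
Off-peak energy = 2.52 kW × 1.5 h × 8 = 30.24 kWh
Cost = 40.32 × $0.30 + 30.24 × $0.16 = $12.096 + $4.8384 = $16.93

$16.93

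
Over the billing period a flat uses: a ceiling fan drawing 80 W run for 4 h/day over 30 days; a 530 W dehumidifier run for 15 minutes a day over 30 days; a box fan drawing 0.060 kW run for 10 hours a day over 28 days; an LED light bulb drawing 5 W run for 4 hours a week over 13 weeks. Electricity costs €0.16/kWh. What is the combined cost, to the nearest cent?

ceiling fan: Runtime = 4 h/day × 30 days = 120 h
ceiling fan: 0.08 kW × 120 h = 9.6 kWh
dehumidifier: Runtime = 15 min × 30 = 450 min = 7.5 h
dehumidifier: 0.53 kW × 7.5 h = 3.975 kWh
box fan: Runtime = 10 h/day × 28 days = 280 h
box fan: 0.06 kW × 280 h = 16.8 kWh
LED light bulb: Runtime = 4 h/week × 13 weeks = 52 h
LED light bulb: 0.005 kW × 52 h = 0.26 kWh
Total energy = 30.635 kWh
Cost = 30.635 × €0.16 = €4.90

€4.90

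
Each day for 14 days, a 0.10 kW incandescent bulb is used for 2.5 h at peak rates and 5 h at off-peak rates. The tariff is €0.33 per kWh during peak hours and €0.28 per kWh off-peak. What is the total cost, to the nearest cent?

Peak energy = 0.1 kW × 2.5 h × 14 = 3.5 kWh
Off-peak energy = 0.1 kW × 5 h × 14 = 7 kWh
Cost = 3.5 × €0.33 + 7 × €0.28 = €1.155 + €1.96 = €3.12

€3.12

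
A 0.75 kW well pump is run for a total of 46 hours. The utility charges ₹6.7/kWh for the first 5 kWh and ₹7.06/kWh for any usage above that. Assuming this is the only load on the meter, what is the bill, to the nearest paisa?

Energy = 0.75 kW × 46 h = 34.5 kWh
Tier 1 (0–5 kWh): 5 × ₹6.7 = ₹33.5
Above 5 kWh: 29.5 × ₹7.06 = ₹208.27
Bill = ₹241.77

₹241.77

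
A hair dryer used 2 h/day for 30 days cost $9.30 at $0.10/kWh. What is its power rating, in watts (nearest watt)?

1550 W

Energy = $9.30 ÷ $0.10/kWh = 93 kWh
Runtime = 2 h/day × 30 days = 60 h
Power = 93 kWh ÷ 60 h = 1.55 kW = 1550 W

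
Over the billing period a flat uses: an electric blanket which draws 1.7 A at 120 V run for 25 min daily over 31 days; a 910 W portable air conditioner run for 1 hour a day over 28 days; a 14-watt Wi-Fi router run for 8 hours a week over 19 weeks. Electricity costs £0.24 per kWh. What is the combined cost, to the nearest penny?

electric blanket: Power = 1.7 A × 120 V = 204 W = 0.204 kW
electric blanket: Runtime = 25 min × 31 = 775 min = 12.916666… h
electric blanket: 0.204 kW × 12.916666… h = 2.635 kWh
portable air conditioner: Runtime = 1 h/day × 28 days = 28 h
portable air conditioner: 0.91 kW × 28 h = 25.48 kWh
Wi-Fi router: Runtime = 8 h/week × 19 weeks = 152 h
Wi-Fi router: 0.014 kW × 152 h = 2.128 kWh
Total energy = 30.243 kWh
Cost = 30.243 × £0.24 = £7.26

£7.26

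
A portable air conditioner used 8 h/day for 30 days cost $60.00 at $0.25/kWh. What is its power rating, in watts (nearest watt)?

Energy = $60.00 ÷ $0.25/kWh = 240 kWh
Runtime = 8 h/day × 30 days = 240 h
Power = 240 kWh ÷ 240 h = 1 kW = 1000 W

1000 W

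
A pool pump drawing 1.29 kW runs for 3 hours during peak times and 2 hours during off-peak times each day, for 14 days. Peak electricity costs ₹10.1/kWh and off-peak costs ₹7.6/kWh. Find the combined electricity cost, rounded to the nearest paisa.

Peak energy = 1.29 kW × 3 h × 14 = 54.18 kWh
Off-peak energy = 1.29 kW × 2 h × 14 = 36.12 kWh
Cost = 54.18 × ₹10.1 + 36.12 × ₹7.6 = ₹547.218 + ₹274.512 = ₹821.73

₹821.73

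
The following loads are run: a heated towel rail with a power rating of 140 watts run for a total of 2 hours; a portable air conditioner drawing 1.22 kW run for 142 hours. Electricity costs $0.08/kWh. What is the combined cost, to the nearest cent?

$13.88

heated towel rail: 0.14 kW × 2 h = 0.28 kWh
portable air conditioner: 1.22 kW × 142 h = 173.24 kWh
Total energy = 173.52 kWh
Cost = 173.52 × $0.08 = $13.88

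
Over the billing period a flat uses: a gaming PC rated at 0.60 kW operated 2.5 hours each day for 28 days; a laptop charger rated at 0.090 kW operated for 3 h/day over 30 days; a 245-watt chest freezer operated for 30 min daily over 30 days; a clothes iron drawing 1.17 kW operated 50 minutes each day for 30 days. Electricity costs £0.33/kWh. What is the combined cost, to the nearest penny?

£27.40

gaming PC: Runtime = 2.5 h/day × 28 days = 70 h
gaming PC: 0.6 kW × 70 h = 42 kWh
laptop charger: Runtime = 3 h/day × 30 days = 90 h
laptop charger: 0.09 kW × 90 h = 8.1 kWh
chest freezer: Runtime = 30 min × 30 = 900 min = 15 h
chest freezer: 0.245 kW × 15 h = 3.675 kWh
clothes iron: Runtime = 50 min × 30 = 1500 min = 25 h
clothes iron: 1.17 kW × 25 h = 29.25 kWh
Total energy = 83.025 kWh
Cost = 83.025 × £0.33 = £27.40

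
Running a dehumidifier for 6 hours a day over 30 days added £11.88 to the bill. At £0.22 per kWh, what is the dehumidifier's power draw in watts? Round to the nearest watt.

300 W

Energy = £11.88 ÷ £0.22/kWh = 54 kWh
Runtime = 6 h/day × 30 days = 180 h
Power = 54 kWh ÷ 180 h = 0.3 kW = 300 W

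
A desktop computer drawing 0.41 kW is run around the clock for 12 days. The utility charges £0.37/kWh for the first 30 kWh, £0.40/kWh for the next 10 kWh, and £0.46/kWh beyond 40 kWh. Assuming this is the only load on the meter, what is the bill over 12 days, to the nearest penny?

£51.02

Runtime = 24 h × 12 = 288 h
Energy = 0.41 kW × 288 h = 118.08 kWh
Tier 1 (0–30 kWh): 30 × £0.37 = £11.1
Tier 2 (30–40 kWh): 10 × £0.40 = £4
Above 40 kWh: 78.08 × £0.46 = £35.9168
Bill = £51.02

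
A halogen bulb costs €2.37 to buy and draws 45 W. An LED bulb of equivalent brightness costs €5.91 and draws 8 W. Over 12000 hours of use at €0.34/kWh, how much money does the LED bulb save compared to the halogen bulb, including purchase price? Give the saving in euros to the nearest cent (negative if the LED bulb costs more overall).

€147.42

halogen bulb: €2.37 + (45/1000) kW × 12000 h × €0.34 = €2.37 + €183.6 = €185.97
LED bulb: €5.91 + (8/1000) kW × 12000 h × €0.34 = €5.91 + €32.64 = €38.55
Saving = €185.97 − €38.55 = €147.42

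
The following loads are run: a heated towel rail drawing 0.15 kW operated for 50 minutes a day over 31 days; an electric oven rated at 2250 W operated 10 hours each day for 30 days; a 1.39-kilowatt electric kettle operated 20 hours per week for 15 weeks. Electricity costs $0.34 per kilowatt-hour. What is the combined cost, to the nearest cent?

$372.60

heated towel rail: Runtime = 50 min × 31 = 1550 min = 25.833333… h
heated towel rail: 0.15 kW × 25.833333… h = 3.875 kWh
electric oven: Runtime = 10 h/day × 30 days = 300 h
electric oven: 2.25 kW × 300 h = 675 kWh
electric kettle: Runtime = 20 h/week × 15 weeks = 300 h
electric kettle: 1.39 kW × 300 h = 417 kWh
Total energy = 1095.875 kWh
Cost = 1095.875 × $0.34 = $372.60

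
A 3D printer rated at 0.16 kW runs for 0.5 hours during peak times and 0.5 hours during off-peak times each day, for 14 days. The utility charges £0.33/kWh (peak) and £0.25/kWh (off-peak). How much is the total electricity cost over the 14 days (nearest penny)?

£0.65

Peak energy = 0.16 kW × 0.5 h × 14 = 1.12 kWh
Off-peak energy = 0.16 kW × 0.5 h × 14 = 1.12 kWh
Cost = 1.12 × £0.33 + 1.12 × £0.25 = £0.3696 + £0.28 = £0.65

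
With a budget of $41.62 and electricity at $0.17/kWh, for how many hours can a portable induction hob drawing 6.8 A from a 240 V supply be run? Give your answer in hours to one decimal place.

150.0 h

Power = 6.8 A × 240 V = 1632 W = 1.632 kW
Energy available = $41.62 ÷ $0.17/kWh = 244.8235 kWh
Hours = 244.8235 kWh ÷ 1.632 kW = 150.0 h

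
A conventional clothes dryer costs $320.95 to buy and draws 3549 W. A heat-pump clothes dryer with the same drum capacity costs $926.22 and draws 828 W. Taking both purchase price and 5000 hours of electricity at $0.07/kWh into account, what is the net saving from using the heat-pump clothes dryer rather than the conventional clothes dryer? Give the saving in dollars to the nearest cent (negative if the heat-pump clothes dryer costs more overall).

conventional clothes dryer: $320.95 + (3549/1000) kW × 5000 h × $0.07 = $320.95 + $1242.15 = $1563.1
heat-pump clothes dryer: $926.22 + (828/1000) kW × 5000 h × $0.07 = $926.22 + $289.8 = $1216.02
Saving = $1563.1 − $1216.02 = $347.08

$347.08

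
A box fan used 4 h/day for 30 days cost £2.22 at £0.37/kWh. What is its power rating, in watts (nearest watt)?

Energy = £2.22 ÷ £0.37/kWh = 6 kWh
Runtime = 4 h/day × 30 days = 120 h
Power = 6 kWh ÷ 120 h = 0.05 kW = 50 W

50 W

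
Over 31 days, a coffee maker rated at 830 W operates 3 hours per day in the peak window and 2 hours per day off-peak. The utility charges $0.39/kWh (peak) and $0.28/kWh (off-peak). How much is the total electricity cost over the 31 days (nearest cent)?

$44.51

Peak energy = 0.83 kW × 3 h × 31 = 77.19 kWh
Off-peak energy = 0.83 kW × 2 h × 31 = 51.46 kWh
Cost = 77.19 × $0.39 + 51.46 × $0.28 = $30.1041 + $14.4088 = $44.51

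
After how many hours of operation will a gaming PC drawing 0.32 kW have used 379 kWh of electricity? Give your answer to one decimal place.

1184.4 h

Hours = 379 kWh ÷ 0.32 kW = 1184.4 h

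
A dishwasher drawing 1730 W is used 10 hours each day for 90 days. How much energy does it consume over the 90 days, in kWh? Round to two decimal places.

1557.00 kWh

Runtime = 10 h/day × 90 days = 900 h
Energy = 1.73 kW × 900 h = 1557 kWh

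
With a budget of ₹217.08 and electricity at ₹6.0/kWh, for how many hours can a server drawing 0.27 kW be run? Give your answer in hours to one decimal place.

Energy available = ₹217.08 ÷ ₹6.0/kWh = 36.18 kWh
Hours = 36.18 kWh ÷ 0.27 kW = 134.0 h

134.0 h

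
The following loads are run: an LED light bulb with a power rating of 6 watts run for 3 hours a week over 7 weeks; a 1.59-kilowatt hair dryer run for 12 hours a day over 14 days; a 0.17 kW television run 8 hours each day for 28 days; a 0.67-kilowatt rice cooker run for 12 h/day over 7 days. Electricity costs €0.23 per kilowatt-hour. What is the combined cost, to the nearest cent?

€83.17

LED light bulb: Runtime = 3 h/week × 7 weeks = 21 h
LED light bulb: 0.006 kW × 21 h = 0.126 kWh
hair dryer: Runtime = 12 h/day × 14 days = 168 h
hair dryer: 1.59 kW × 168 h = 267.12 kWh
television: Runtime = 8 h/day × 28 days = 224 h
television: 0.17 kW × 224 h = 38.08 kWh
rice cooker: Runtime = 12 h/day × 7 days = 84 h
rice cooker: 0.67 kW × 84 h = 56.28 kWh
Total energy = 361.606 kWh
Cost = 361.606 × €0.23 = €83.17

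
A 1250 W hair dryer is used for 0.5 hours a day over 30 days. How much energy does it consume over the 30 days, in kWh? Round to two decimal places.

Runtime = 0.5 h/day × 30 days = 15 h
Energy = 1.25 kW × 15 h = 18.75 kWh

18.75 kWh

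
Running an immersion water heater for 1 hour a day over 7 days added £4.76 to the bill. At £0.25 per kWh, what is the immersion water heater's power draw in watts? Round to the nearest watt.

2720 W

Energy = £4.76 ÷ £0.25/kWh = 19.04 kWh
Runtime = 1 h/day × 7 days = 7 h
Power = 19.04 kWh ÷ 7 h = 2.72 kW = 2720 W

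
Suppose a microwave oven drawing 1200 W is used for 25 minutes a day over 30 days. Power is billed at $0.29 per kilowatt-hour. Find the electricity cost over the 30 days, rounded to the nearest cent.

Runtime = 25 min × 30 = 750 min = 12.5 h
Energy = 1.2 kW × 12.5 h = 15 kWh
Cost = 15 kWh × $0.29/kWh = $4.35

$4.35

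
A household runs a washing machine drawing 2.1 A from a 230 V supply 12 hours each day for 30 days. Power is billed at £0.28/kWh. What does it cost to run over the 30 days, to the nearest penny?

£48.69

Power = 2.1 A × 230 V = 483 W = 0.483 kW
Runtime = 12 h/day × 30 days = 360 h
Energy = 0.483 kW × 360 h = 173.88 kWh
Cost = 173.88 kWh × £0.28/kWh = £48.69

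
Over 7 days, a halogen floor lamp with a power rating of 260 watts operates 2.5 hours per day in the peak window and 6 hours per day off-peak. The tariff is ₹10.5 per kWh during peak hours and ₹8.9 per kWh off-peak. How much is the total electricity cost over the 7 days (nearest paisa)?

Peak energy = 0.26 kW × 2.5 h × 7 = 4.55 kWh
Off-peak energy = 0.26 kW × 6 h × 7 = 10.92 kWh
Cost = 4.55 × ₹10.5 + 10.92 × ₹8.9 = ₹47.775 + ₹97.188 = ₹144.96

₹144.96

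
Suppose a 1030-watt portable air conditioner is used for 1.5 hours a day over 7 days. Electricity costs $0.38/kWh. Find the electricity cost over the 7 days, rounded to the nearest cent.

$4.11

Runtime = 1.5 h/day × 7 days = 10.5 h
Energy = 1.03 kW × 10.5 h = 10.815 kWh
Cost = 10.815 kWh × $0.38/kWh = $4.11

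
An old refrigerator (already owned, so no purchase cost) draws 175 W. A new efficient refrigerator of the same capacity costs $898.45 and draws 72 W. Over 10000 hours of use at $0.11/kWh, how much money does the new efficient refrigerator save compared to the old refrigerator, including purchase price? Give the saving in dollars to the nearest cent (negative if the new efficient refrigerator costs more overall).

old refrigerator: $0.00 + (175/1000) kW × 10000 h × $0.11 = $0.00 + $192.5 = $192.5
new efficient refrigerator: $898.45 + (72/1000) kW × 10000 h × $0.11 = $898.45 + $79.2 = $977.65
Saving = $192.5 − $977.65 = −$785.15

-$785.15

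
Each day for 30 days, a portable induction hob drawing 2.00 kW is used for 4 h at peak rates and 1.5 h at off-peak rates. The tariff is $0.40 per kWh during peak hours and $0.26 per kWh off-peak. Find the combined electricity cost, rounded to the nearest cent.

$119.40

Peak energy = 2 kW × 4 h × 30 = 240 kWh
Off-peak energy = 2 kW × 1.5 h × 30 = 90 kWh
Cost = 240 × $0.40 + 90 × $0.26 = $96 + $23.4 = $119.40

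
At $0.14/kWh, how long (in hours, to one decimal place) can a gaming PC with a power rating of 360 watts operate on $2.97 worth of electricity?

58.9 h

Energy available = $2.97 ÷ $0.14/kWh = 21.2143 kWh
Hours = 21.2143 kWh ÷ 0.36 kW = 58.9 h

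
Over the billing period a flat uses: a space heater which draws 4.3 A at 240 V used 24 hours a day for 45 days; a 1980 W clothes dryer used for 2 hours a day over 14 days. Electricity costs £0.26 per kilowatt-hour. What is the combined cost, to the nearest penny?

space heater: Power = 4.3 A × 240 V = 1032 W = 1.032 kW
space heater: Runtime = 24 h × 45 = 1080 h
space heater: 1.032 kW × 1080 h = 1114.56 kWh
clothes dryer: Runtime = 2 h/day × 14 days = 28 h
clothes dryer: 1.98 kW × 28 h = 55.44 kWh
Total energy = 1170 kWh
Cost = 1170 × £0.26 = £304.20

£304.20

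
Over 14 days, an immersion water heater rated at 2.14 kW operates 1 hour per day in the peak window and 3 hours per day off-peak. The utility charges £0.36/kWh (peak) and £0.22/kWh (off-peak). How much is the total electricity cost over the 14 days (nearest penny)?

£30.56

Peak energy = 2.14 kW × 1 h × 14 = 29.96 kWh
Off-peak energy = 2.14 kW × 3 h × 14 = 89.88 kWh
Cost = 29.96 × £0.36 + 89.88 × £0.22 = £10.7856 + £19.7736 = £30.56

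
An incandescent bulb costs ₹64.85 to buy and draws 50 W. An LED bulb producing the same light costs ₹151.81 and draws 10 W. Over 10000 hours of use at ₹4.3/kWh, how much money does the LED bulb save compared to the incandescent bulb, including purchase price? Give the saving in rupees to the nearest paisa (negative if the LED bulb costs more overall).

₹1633.04

incandescent bulb: ₹64.85 + (50/1000) kW × 10000 h × ₹4.3 = ₹64.85 + ₹2150 = ₹2214.85
LED bulb: ₹151.81 + (10/1000) kW × 10000 h × ₹4.3 = ₹151.81 + ₹430 = ₹581.81
Saving = ₹2214.85 − ₹581.81 = ₹1633.04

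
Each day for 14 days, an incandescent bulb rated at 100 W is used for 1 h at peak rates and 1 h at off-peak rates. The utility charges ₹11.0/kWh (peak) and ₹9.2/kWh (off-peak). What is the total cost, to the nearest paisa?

Peak energy = 0.1 kW × 1 h × 14 = 1.4 kWh
Off-peak energy = 0.1 kW × 1 h × 14 = 1.4 kWh
Cost = 1.4 × ₹11.0 + 1.4 × ₹9.2 = ₹15.4 + ₹12.88 = ₹28.28

₹28.28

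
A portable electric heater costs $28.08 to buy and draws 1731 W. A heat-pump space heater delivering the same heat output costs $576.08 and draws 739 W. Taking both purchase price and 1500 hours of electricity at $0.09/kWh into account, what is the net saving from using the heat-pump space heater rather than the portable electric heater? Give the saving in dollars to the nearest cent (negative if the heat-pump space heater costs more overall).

portable electric heater: $28.08 + (1731/1000) kW × 1500 h × $0.09 = $28.08 + $233.685 = $261.765
heat-pump space heater: $576.08 + (739/1000) kW × 1500 h × $0.09 = $576.08 + $99.765 = $675.845
Saving = $261.765 − $675.845 = −$414.08

-$414.08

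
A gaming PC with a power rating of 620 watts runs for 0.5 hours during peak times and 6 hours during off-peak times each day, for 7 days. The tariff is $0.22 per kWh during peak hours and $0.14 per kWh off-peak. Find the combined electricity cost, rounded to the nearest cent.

Peak energy = 0.62 kW × 0.5 h × 7 = 2.17 kWh
Off-peak energy = 0.62 kW × 6 h × 7 = 26.04 kWh
Cost = 2.17 × $0.22 + 26.04 × $0.14 = $0.4774 + $3.6456 = $4.12

$4.12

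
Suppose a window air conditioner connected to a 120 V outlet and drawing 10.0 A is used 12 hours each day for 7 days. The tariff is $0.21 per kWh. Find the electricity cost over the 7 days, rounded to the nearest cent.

Power = 10.0 A × 120 V = 1200 W = 1.2 kW
Runtime = 12 h/day × 7 days = 84 h
Energy = 1.2 kW × 84 h = 100.8 kWh
Cost = 100.8 kWh × $0.21/kWh = $21.17

$21.17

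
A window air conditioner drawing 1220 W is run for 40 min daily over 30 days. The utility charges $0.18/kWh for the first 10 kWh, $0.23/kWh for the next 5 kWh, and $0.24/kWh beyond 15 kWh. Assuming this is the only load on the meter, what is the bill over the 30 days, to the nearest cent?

Runtime = 40 min × 30 = 1200 min = 20 h
Energy = 1.22 kW × 20 h = 24.4 kWh
Tier 1 (0–10 kWh): 10 × $0.18 = $1.8
Tier 2 (10–15 kWh): 5 × $0.23 = $1.15
Above 15 kWh: 9.4 × $0.24 = $2.256
Bill = $5.21

$5.21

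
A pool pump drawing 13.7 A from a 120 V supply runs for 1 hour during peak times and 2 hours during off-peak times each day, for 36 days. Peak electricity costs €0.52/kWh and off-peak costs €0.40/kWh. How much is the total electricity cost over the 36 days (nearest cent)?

Power = 13.7 A × 120 V = 1644 W = 1.644 kW
Peak energy = 1.644 kW × 1 h × 36 = 59.184 kWh
Off-peak energy = 1.644 kW × 2 h × 36 = 118.368 kWh
Cost = 59.184 × €0.52 + 118.368 × €0.40 = €30.77568 + €47.3472 = €78.12

€78.12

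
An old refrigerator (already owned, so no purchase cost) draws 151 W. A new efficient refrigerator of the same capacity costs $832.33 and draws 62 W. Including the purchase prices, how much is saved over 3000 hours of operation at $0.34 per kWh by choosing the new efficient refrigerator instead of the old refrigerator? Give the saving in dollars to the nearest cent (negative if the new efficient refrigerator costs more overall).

-$741.55

old refrigerator: $0.00 + (151/1000) kW × 3000 h × $0.34 = $0.00 + $154.02 = $154.02
new efficient refrigerator: $832.33 + (62/1000) kW × 3000 h × $0.34 = $832.33 + $63.24 = $895.57
Saving = $154.02 − $895.57 = −$741.55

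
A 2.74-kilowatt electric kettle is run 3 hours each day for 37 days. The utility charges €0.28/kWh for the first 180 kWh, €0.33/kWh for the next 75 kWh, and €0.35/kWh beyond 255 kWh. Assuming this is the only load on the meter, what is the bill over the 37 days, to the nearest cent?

€92.35

Runtime = 3 h/day × 37 days = 111 h
Energy = 2.74 kW × 111 h = 304.14 kWh
Tier 1 (0–180 kWh): 180 × €0.28 = €50.4
Tier 2 (180–255 kWh): 75 × €0.33 = €24.75
Above 255 kWh: 49.14 × €0.35 = €17.199
Bill = €92.35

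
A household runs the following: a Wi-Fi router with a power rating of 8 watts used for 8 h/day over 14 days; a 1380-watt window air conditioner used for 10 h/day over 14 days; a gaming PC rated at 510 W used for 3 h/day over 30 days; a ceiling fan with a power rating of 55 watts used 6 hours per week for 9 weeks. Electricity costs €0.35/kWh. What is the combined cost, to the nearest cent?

€85.04

Wi-Fi router: Runtime = 8 h/day × 14 days = 112 h
Wi-Fi router: 0.008 kW × 112 h = 0.896 kWh
window air conditioner: Runtime = 10 h/day × 14 days = 140 h
window air conditioner: 1.38 kW × 140 h = 193.2 kWh
gaming PC: Runtime = 3 h/day × 30 days = 90 h
gaming PC: 0.51 kW × 90 h = 45.9 kWh
ceiling fan: Runtime = 6 h/week × 9 weeks = 54 h
ceiling fan: 0.055 kW × 54 h = 2.97 kWh
Total energy = 242.966 kWh
Cost = 242.966 × €0.35 = €85.04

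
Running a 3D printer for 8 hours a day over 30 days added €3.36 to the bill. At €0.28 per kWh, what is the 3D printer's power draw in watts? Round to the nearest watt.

50 W

Energy = €3.36 ÷ €0.28/kWh = 12 kWh
Runtime = 8 h/day × 30 days = 240 h
Power = 12 kWh ÷ 240 h = 0.05 kW = 50 W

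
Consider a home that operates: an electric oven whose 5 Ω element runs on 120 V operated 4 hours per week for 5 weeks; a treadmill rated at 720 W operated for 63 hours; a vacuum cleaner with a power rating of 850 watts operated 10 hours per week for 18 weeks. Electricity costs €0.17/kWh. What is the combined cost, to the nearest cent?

€43.51

electric oven: Power = V²/R = 120²/5 = 2880 W = 2.88 kW
electric oven: Runtime = 4 h/week × 5 weeks = 20 h
electric oven: 2.88 kW × 20 h = 57.6 kWh
treadmill: 0.72 kW × 63 h = 45.36 kWh
vacuum cleaner: Runtime = 10 h/week × 18 weeks = 180 h
vacuum cleaner: 0.85 kW × 180 h = 153 kWh
Total energy = 255.96 kWh
Cost = 255.96 × €0.17 = €43.51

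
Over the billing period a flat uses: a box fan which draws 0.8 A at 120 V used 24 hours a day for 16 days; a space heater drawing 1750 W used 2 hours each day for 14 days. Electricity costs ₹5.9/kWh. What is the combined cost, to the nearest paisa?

box fan: Power = 0.8 A × 120 V = 96 W = 0.096 kW
box fan: Runtime = 24 h × 16 = 384 h
box fan: 0.096 kW × 384 h = 36.864 kWh
space heater: Runtime = 2 h/day × 14 days = 28 h
space heater: 1.75 kW × 28 h = 49 kWh
Total energy = 85.864 kWh
Cost = 85.864 × ₹5.9 = ₹506.60

₹506.60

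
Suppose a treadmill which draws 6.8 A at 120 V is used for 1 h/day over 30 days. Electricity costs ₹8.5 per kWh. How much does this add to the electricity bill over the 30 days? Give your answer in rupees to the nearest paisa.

₹208.08

Power = 6.8 A × 120 V = 816 W = 0.816 kW
Runtime = 1 h/day × 30 days = 30 h
Energy = 0.816 kW × 30 h = 24.48 kWh
Cost = 24.48 kWh × ₹8.5/kWh = ₹208.08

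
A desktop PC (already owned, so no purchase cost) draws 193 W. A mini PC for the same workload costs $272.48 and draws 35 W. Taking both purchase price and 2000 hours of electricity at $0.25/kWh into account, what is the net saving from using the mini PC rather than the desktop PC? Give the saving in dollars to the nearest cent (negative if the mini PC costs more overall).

desktop PC: $0.00 + (193/1000) kW × 2000 h × $0.25 = $0.00 + $96.5 = $96.5
mini PC: $272.48 + (35/1000) kW × 2000 h × $0.25 = $272.48 + $17.5 = $289.98
Saving = $96.5 − $289.98 = −$193.48

-$193.48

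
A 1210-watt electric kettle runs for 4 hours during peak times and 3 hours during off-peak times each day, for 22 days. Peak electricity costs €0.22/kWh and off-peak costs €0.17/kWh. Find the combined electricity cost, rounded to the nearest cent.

Peak energy = 1.21 kW × 4 h × 22 = 106.48 kWh
Off-peak energy = 1.21 kW × 3 h × 22 = 79.86 kWh
Cost = 106.48 × €0.22 + 79.86 × €0.17 = €23.4256 + €13.5762 = €37.00

€37.00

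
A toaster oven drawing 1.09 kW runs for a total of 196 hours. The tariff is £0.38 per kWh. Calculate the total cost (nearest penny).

£81.18

Energy = 1.09 kW × 196 h = 213.64 kWh
Cost = 213.64 kWh × £0.38/kWh = £81.18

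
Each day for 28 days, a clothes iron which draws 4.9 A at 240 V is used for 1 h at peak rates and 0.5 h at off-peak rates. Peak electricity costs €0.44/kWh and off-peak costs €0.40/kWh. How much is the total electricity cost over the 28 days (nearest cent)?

Power = 4.9 A × 240 V = 1176 W = 1.176 kW
Peak energy = 1.176 kW × 1 h × 28 = 32.928 kWh
Off-peak energy = 1.176 kW × 0.5 h × 28 = 16.464 kWh
Cost = 32.928 × €0.44 + 16.464 × €0.40 = €14.48832 + €6.5856 = €21.07

€21.07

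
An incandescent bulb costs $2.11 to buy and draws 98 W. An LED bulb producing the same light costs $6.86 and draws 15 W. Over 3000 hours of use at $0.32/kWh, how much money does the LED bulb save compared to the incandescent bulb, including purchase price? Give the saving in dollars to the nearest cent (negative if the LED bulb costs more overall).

$74.93

incandescent bulb: $2.11 + (98/1000) kW × 3000 h × $0.32 = $2.11 + $94.08 = $96.19
LED bulb: $6.86 + (15/1000) kW × 3000 h × $0.32 = $6.86 + $14.4 = $21.26
Saving = $96.19 − $21.26 = $74.93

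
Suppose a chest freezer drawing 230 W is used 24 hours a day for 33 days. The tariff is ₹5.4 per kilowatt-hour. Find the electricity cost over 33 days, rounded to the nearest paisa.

₹983.66

Runtime = 24 h × 33 = 792 h
Energy = 0.23 kW × 792 h = 182.16 kWh
Cost = 182.16 kWh × ₹5.4/kWh = ₹983.66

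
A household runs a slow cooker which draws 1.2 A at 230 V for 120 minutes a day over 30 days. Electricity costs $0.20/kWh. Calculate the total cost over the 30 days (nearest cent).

Power = 1.2 A × 230 V = 276 W = 0.276 kW
Runtime = 120 min × 30 = 3600 min = 60 h
Energy = 0.276 kW × 60 h = 16.56 kWh
Cost = 16.56 kWh × $0.20/kWh = $3.31

$3.31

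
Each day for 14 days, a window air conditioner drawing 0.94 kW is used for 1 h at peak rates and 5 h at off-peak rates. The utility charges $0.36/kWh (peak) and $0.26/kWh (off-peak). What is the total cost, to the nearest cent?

$21.85

Peak energy = 0.94 kW × 1 h × 14 = 13.16 kWh
Off-peak energy = 0.94 kW × 5 h × 14 = 65.8 kWh
Cost = 13.16 × $0.36 + 65.8 × $0.26 = $4.7376 + $17.108 = $21.85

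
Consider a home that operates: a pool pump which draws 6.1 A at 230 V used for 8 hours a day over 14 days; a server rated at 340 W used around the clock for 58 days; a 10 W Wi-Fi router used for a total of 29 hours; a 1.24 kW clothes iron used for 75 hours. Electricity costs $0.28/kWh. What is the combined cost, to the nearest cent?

$202.64

pool pump: Power = 6.1 A × 230 V = 1403 W = 1.403 kW
pool pump: Runtime = 8 h/day × 14 days = 112 h
pool pump: 1.403 kW × 112 h = 157.136 kWh
server: Runtime = 24 h × 58 = 1392 h
server: 0.34 kW × 1392 h = 473.28 kWh
Wi-Fi router: 0.01 kW × 29 h = 0.29 kWh
clothes iron: 1.24 kW × 75 h = 93 kWh
Total energy = 723.706 kWh
Cost = 723.706 × $0.28 = $202.64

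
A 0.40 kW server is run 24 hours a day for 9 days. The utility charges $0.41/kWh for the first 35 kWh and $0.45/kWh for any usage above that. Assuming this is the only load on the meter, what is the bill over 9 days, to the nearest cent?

Runtime = 24 h × 9 = 216 h
Energy = 0.4 kW × 216 h = 86.4 kWh
Tier 1 (0–35 kWh): 35 × $0.41 = $14.35
Above 35 kWh: 51.4 × $0.45 = $23.13
Bill = $37.48

$37.48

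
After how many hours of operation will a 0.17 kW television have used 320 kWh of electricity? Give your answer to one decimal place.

Hours = 320 kWh ÷ 0.17 kW = 1882.4 h

1882.4 h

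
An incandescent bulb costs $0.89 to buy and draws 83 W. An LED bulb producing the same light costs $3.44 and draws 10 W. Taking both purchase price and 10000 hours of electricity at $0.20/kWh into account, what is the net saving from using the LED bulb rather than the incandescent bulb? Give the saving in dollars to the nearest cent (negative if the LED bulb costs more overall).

$143.45

incandescent bulb: $0.89 + (83/1000) kW × 10000 h × $0.20 = $0.89 + $166 = $166.89
LED bulb: $3.44 + (10/1000) kW × 10000 h × $0.20 = $3.44 + $20 = $23.44
Saving = $166.89 − $23.44 = $143.45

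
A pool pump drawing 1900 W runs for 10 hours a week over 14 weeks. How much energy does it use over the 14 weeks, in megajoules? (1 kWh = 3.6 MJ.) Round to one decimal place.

Runtime = 10 h/week × 14 weeks = 140 h
Energy = 1.9 kW × 140 h = 266 kWh
= 266 × 3.6 MJ = 957.6 MJ

957.6 MJ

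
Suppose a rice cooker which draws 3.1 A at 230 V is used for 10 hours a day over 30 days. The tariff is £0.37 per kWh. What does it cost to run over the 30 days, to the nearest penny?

£79.14

Power = 3.1 A × 230 V = 713 W = 0.713 kW
Runtime = 10 h/day × 30 days = 300 h
Energy = 0.713 kW × 300 h = 213.9 kWh
Cost = 213.9 kWh × £0.37/kWh = £79.14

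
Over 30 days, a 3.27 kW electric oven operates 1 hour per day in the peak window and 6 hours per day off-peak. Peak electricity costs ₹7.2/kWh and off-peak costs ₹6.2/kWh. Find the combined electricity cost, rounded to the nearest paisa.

₹4355.64

Peak energy = 3.27 kW × 1 h × 30 = 98.1 kWh
Off-peak energy = 3.27 kW × 6 h × 30 = 588.6 kWh
Cost = 98.1 × ₹7.2 + 588.6 × ₹6.2 = ₹706.32 + ₹3649.32 = ₹4355.64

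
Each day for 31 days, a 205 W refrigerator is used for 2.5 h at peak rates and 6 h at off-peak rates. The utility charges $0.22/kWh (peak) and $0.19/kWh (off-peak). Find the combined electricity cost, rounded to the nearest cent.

Peak energy = 0.205 kW × 2.5 h × 31 = 15.8875 kWh
Off-peak energy = 0.205 kW × 6 h × 31 = 38.13 kWh
Cost = 15.8875 × $0.22 + 38.13 × $0.19 = $3.49525 + $7.2447 = $10.74

$10.74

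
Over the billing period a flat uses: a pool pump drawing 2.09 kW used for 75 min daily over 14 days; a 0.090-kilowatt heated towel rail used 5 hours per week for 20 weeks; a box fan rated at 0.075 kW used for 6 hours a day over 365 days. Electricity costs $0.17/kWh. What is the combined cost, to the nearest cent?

$35.67

pool pump: Runtime = 75 min × 14 = 1050 min = 17.5 h
pool pump: 2.09 kW × 17.5 h = 36.575 kWh
heated towel rail: Runtime = 5 h/week × 20 weeks = 100 h
heated towel rail: 0.09 kW × 100 h = 9 kWh
box fan: Runtime = 6 h/day × 365 days = 2190 h
box fan: 0.075 kW × 2190 h = 164.25 kWh
Total energy = 209.825 kWh
Cost = 209.825 × $0.17 = $35.67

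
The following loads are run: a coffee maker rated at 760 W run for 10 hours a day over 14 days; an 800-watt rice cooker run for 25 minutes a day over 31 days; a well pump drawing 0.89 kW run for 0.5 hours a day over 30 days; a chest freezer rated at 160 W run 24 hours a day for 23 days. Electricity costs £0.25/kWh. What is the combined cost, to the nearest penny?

coffee maker: Runtime = 10 h/day × 14 days = 140 h
coffee maker: 0.76 kW × 140 h = 106.4 kWh
rice cooker: Runtime = 25 min × 31 = 775 min = 12.916666… h
rice cooker: 0.8 kW × 12.916666… h = 10.333333… kWh
well pump: Runtime = 0.5 h/day × 30 days = 15 h
well pump: 0.89 kW × 15 h = 13.35 kWh
chest freezer: Runtime = 24 h × 23 = 552 h
chest freezer: 0.16 kW × 552 h = 88.32 kWh
Total energy = 218.403333… kWh
Cost = 218.403333… × £0.25 = £54.60

£54.60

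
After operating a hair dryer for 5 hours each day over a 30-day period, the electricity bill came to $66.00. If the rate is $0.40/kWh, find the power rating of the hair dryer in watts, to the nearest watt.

Energy = $66.00 ÷ $0.40/kWh = 165 kWh
Runtime = 5 h/day × 30 days = 150 h
Power = 165 kWh ÷ 150 h = 1.1 kW = 1100 W

1100 W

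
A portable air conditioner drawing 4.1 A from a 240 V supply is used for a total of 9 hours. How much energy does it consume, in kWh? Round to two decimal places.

Power = 4.1 A × 240 V = 984 W = 0.984 kW
Energy = 0.984 kW × 9 h = 8.856 kWh ≈ 8.86 kWh

8.86 kWh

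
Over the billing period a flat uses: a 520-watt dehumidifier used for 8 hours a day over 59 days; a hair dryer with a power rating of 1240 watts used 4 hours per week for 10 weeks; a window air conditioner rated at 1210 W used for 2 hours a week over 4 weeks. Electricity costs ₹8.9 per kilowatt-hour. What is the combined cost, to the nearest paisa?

₹2712.01

dehumidifier: Runtime = 8 h/day × 59 days = 472 h
dehumidifier: 0.52 kW × 472 h = 245.44 kWh
hair dryer: Runtime = 4 h/week × 10 weeks = 40 h
hair dryer: 1.24 kW × 40 h = 49.6 kWh
window air conditioner: Runtime = 2 h/week × 4 weeks = 8 h
window air conditioner: 1.21 kW × 8 h = 9.68 kWh
Total energy = 304.72 kWh
Cost = 304.72 × ₹8.9 = ₹2712.01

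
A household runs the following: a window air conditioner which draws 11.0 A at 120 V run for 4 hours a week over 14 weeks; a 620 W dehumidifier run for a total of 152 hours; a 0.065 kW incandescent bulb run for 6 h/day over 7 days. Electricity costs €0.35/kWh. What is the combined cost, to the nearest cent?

€59.81

window air conditioner: Power = 11.0 A × 120 V = 1320 W = 1.32 kW
window air conditioner: Runtime = 4 h/week × 14 weeks = 56 h
window air conditioner: 1.32 kW × 56 h = 73.92 kWh
dehumidifier: 0.62 kW × 152 h = 94.24 kWh
incandescent bulb: Runtime = 6 h/day × 7 days = 42 h
incandescent bulb: 0.065 kW × 42 h = 2.73 kWh
Total energy = 170.89 kWh
Cost = 170.89 × €0.35 = €59.81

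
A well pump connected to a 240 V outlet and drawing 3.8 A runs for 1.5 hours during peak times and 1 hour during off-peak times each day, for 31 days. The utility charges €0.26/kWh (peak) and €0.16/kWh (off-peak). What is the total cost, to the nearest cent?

Power = 3.8 A × 240 V = 912 W = 0.912 kW
Peak energy = 0.912 kW × 1.5 h × 31 = 42.408 kWh
Off-peak energy = 0.912 kW × 1 h × 31 = 28.272 kWh
Cost = 42.408 × €0.26 + 28.272 × €0.16 = €11.02608 + €4.52352 = €15.55

€15.55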